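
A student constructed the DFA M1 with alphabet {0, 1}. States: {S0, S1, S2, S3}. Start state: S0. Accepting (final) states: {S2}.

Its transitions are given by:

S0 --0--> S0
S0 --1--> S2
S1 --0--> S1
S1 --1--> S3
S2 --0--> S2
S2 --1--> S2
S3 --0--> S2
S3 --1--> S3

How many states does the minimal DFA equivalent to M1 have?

First remove the unreachable states {S1,S3}; 2 states remain.
Initial partition by acceptance: {S2} | {S0}.
The partition is now stable with 2 blocks: {S2} | {S0}.

2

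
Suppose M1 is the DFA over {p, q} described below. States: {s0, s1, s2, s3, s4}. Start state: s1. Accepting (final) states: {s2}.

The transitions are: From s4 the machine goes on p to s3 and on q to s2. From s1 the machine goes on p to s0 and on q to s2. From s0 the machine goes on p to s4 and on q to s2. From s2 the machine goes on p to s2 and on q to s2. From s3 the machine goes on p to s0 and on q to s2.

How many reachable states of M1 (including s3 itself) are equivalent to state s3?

P0 = {s2} | {s0,s1,s3,s4}.
No further refinement is possible. Final partition (2 blocks): {s2} | {s0,s1,s3,s4}.
The equivalence class containing s3 is {s0,s1,s3,s4}, of size 4.

4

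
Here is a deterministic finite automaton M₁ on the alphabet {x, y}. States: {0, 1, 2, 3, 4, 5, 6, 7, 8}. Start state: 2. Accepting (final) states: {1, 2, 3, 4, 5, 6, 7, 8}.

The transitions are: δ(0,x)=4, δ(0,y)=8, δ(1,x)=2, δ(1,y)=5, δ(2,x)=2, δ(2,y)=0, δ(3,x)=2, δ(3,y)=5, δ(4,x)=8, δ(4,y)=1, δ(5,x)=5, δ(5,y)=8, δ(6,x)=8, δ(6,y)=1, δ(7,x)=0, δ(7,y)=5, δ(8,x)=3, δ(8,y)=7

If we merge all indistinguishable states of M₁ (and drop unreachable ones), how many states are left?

First remove the unreachable states {6}; 8 states remain.
Start with accepting vs non-accepting: {1,2,3,4,5,7,8} | {0}.
On input x, block {1,2,3,4,5,7,8} splits into {1,2,3,4,5,8} and {7}.
On input y, block {1,2,3,4,5,8} splits into {1,3,4,5} and {2} and {8}.
On input x, block {1,3,4,5} splits into {1,3} and {4} and {5}.
Stable partition: {1,3} | {0} | {7} | {2} | {8} | {4} | {5} — 7 equivalence classes.

7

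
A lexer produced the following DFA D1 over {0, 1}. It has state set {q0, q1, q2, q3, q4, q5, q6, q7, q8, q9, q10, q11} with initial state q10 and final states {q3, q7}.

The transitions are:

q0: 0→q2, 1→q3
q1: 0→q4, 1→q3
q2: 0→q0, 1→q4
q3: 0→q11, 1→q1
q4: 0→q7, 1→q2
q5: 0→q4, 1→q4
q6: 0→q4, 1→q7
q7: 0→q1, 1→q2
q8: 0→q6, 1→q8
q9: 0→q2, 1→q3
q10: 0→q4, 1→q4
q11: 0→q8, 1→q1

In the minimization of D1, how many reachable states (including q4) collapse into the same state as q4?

1

Reachable states from the start: {q0,q1,q2,q3,q4,q6,q7,q8,q10,q11}. Unreachable: {q5,q9} — drop them.
Start with accepting vs non-accepting: {q3,q7} | {q0,q1,q2,q4,q6,q8,q10,q11}.
Refine {q0,q1,q2,q4,q6,q8,q10,q11} on symbol 0: members go to different blocks, giving {q0,q1,q2,q6,q8,q10,q11} and {q4}.
Refine {q0,q1,q2,q6,q8,q10,q11} on symbol 0: members go to different blocks, giving {q0,q2,q8,q11} and {q1,q6,q10}.
On input 0, block {q3,q7} splits into {q3} and {q7}.
Split {q0,q2,q8,q11} by δ(·,0) → {q0,q2,q11} and {q8}.
Refine {q0,q2,q11} on symbol 0: members go to different blocks, giving {q0,q2} and {q11}.
On input 1, block {q0,q2} splits into {q0} and {q2}.
On input 1, block {q1,q6,q10} splits into {q1} and {q6} and {q10}.
Stable partition: {q3} | {q0} | {q4} | {q1} | {q7} | {q8} | {q11} | {q2} | {q6} | {q10} — 10 equivalence classes.
State q4 belongs to the block {q4}, which has 1 states.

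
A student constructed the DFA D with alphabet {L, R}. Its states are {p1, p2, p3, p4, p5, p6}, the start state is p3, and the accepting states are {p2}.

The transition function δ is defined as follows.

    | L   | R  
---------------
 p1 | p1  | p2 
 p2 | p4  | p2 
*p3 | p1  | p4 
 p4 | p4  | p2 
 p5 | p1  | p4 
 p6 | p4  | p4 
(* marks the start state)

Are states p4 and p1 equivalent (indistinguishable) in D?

States {p5,p6} cannot be reached from the start state, so discard them.
P0 = {p2} | {p1,p3,p4}.
Split {p1,p3,p4} by δ(·,R) → {p1,p4} and {p3}.
The partition is now stable with 3 blocks: {p2} | {p1,p4} | {p3}.
p4 and p1 lie in the same block of the stable partition, so they are equivalent — no string distinguishes them.

Yes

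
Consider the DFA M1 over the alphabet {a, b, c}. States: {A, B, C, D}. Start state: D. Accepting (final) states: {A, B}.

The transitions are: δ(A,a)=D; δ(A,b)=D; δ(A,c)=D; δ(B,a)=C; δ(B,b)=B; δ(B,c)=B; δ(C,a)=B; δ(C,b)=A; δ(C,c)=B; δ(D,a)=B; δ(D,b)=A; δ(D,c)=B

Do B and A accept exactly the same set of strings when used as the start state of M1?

All states are reachable from the start state.
P0 = {A,B} | {C,D}.
Split {A,B} by δ(·,b) → {A} and {B}.
The partition is now stable with 3 blocks: {A} | {C,D} | {B}.
B and A end up in different blocks, so they are distinguishable. For instance, the string 'b' is accepted from only B.

No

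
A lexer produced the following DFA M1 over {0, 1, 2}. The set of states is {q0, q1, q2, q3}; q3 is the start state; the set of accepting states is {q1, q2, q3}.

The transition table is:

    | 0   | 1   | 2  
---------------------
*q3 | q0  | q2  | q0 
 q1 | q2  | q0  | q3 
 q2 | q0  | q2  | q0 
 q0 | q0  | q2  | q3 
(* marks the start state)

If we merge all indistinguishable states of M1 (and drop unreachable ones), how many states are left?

States {q1} cannot be reached from the start state, so discard them.
P0 = {q2,q3} | {q0}.
No further refinement is possible. Final partition (2 blocks): {q2,q3} | {q0}.

2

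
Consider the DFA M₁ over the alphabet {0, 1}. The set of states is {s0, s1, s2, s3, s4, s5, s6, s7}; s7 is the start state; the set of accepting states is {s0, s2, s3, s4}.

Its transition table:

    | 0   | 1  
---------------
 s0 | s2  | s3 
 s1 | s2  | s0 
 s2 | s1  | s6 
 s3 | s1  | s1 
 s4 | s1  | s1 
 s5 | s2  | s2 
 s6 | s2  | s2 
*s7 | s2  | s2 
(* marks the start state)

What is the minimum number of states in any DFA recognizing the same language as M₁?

States {s4,s5} cannot be reached from the start state, so discard them.
P0 = {s0,s2,s3} | {s1,s6,s7}.
Refine {s0,s2,s3} on symbol 0: members go to different blocks, giving {s2,s3} and {s0}.
Refine {s1,s6,s7} on symbol 1: members go to different blocks, giving {s6,s7} and {s1}.
Split {s2,s3} by δ(·,1) → {s2} and {s3}.
Stable partition: {s2} | {s6,s7} | {s0} | {s1} | {s3} — 5 equivalence classes.

5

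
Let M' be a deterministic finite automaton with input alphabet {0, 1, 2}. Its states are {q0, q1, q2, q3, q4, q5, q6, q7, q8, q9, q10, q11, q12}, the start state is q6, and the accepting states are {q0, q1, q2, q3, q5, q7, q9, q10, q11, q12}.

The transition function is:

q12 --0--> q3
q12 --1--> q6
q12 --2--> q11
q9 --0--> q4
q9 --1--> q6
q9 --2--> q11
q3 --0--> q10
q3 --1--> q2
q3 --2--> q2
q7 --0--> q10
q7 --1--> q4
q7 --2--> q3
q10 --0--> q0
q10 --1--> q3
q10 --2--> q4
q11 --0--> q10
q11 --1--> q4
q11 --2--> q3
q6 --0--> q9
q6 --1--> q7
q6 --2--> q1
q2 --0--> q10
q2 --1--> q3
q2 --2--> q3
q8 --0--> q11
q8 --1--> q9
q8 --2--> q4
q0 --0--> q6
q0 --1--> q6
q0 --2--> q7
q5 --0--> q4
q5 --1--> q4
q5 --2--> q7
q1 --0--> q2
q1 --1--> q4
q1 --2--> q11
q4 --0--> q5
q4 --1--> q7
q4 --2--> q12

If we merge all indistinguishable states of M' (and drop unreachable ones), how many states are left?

6

Reachable states from the start: {q0,q1,q2,q3,q4,q5,q6,q7,q9,q10,q11,q12}. Unreachable: {q8} — drop them.
P0 = {q0,q1,q2,q3,q5,q7,q9,q10,q11,q12} | {q4,q6}.
Refine {q0,q1,q2,q3,q5,q7,q9,q10,q11,q12} on symbol 0: members go to different blocks, giving {q1,q2,q3,q7,q10,q11,q12} and {q0,q5,q9}.
Split {q1,q2,q3,q7,q10,q11,q12} by δ(·,0) → {q1,q2,q3,q7,q11,q12} and {q10}.
On input 0, block {q1,q2,q3,q7,q11,q12} splits into {q2,q3,q7,q11} and {q1,q12}.
On input 1, block {q2,q3,q7,q11} splits into {q2,q3} and {q7,q11}.
Stable partition: {q2,q3} | {q4,q6} | {q0,q5,q9} | {q10} | {q1,q12} | {q7,q11} — 6 equivalence classes.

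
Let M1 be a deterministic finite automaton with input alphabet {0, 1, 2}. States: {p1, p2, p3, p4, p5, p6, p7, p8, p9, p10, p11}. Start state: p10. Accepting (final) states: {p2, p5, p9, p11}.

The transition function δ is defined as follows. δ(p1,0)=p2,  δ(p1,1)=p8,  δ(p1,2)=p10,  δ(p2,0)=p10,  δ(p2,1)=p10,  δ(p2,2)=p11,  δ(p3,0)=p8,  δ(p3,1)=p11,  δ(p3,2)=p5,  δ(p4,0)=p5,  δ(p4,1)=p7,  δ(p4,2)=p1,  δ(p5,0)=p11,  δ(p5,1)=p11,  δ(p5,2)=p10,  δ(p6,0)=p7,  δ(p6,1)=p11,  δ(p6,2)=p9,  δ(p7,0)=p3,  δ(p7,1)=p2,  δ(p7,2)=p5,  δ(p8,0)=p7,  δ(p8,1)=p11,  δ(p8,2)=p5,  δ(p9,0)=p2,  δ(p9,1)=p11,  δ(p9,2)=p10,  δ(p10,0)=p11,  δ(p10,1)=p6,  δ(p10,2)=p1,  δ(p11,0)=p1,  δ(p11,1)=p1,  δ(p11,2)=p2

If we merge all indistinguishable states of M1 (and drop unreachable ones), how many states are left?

4

Reachable states from the start: {p1,p2,p3,p5,p6,p7,p8,p9,p10,p11}. Unreachable: {p4} — drop them.
Initial partition by acceptance: {p2,p5,p9,p11} | {p1,p3,p6,p7,p8,p10}.
On input 0, block {p2,p5,p9,p11} splits into {p2,p11} and {p5,p9}.
Split {p1,p3,p6,p7,p8,p10} by δ(·,0) → {p3,p6,p7,p8} and {p1,p10}.
Stable partition: {p2,p11} | {p3,p6,p7,p8} | {p5,p9} | {p1,p10} — 4 equivalence classes.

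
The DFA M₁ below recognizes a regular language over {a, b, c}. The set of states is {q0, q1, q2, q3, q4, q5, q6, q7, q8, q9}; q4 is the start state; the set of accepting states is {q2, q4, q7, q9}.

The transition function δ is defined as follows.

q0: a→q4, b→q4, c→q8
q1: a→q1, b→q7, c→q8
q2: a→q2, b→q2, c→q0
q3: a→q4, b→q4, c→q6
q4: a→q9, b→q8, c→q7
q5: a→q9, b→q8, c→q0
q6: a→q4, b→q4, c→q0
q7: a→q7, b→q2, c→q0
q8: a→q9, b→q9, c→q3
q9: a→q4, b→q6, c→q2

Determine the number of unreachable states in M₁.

Starting at q4 and following transitions, the reachable set is {q0, q2, q3, q4, q6, q7, q8, q9}. That leaves q1, q5 unreachable — 2 in total.

2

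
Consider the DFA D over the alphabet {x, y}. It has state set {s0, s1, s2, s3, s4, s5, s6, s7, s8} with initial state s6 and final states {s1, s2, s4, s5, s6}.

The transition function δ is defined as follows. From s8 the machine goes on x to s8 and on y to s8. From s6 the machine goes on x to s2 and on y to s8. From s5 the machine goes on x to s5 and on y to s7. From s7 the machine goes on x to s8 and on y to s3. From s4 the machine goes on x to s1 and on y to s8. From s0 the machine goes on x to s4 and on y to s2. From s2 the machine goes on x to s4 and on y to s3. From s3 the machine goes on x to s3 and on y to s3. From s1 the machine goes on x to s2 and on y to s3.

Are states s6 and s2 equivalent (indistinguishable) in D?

Reachable states from the start: {s1,s2,s3,s4,s6,s8}. Unreachable: {s0,s5,s7} — drop them.
Initial partition by acceptance: {s1,s2,s4,s6} | {s3,s8}.
No further refinement is possible. Final partition (2 blocks): {s1,s2,s4,s6} | {s3,s8}.
s6 and s2 lie in the same block of the stable partition, so they are equivalent — no string distinguishes them.

Yes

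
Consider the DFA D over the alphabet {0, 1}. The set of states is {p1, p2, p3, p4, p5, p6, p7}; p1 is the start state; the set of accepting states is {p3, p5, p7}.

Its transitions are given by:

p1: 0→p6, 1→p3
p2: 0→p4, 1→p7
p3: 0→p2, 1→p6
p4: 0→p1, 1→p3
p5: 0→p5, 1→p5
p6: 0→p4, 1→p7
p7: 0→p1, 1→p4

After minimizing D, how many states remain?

2

States {p5} cannot be reached from the start state, so discard them.
Initial partition by acceptance: {p3,p7} | {p1,p2,p4,p6}.
No further refinement is possible. Final partition (2 blocks): {p3,p7} | {p1,p2,p4,p6}.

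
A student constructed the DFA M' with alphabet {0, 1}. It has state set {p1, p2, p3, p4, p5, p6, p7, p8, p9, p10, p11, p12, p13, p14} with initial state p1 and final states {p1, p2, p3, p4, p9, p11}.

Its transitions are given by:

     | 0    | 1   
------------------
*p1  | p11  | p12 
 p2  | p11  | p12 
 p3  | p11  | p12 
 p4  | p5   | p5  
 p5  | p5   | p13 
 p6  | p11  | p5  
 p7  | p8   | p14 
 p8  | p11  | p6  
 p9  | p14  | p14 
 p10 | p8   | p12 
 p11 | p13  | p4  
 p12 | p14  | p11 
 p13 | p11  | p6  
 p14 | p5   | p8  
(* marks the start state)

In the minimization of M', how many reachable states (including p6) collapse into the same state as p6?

1

First remove the unreachable states {p2,p3,p7,p9,p10}; 9 states remain.
P0 = {p1,p4,p11} | {p5,p6,p8,p12,p13,p14}.
Split {p1,p4,p11} by δ(·,0) → {p4,p11} and {p1}.
On input 1, block {p4,p11} splits into {p4} and {p11}.
Split {p5,p6,p8,p12,p13,p14} by δ(·,0) → {p5,p12,p14} and {p6,p8,p13}.
Refine {p5,p12,p14} on symbol 1: members go to different blocks, giving {p5,p14} and {p12}.
Refine {p6,p8,p13} on symbol 1: members go to different blocks, giving {p8,p13} and {p6}.
Stable partition: {p4} | {p5,p14} | {p1} | {p11} | {p8,p13} | {p12} | {p6} — 7 equivalence classes.
State p6 belongs to the block {p6}, which has 1 states.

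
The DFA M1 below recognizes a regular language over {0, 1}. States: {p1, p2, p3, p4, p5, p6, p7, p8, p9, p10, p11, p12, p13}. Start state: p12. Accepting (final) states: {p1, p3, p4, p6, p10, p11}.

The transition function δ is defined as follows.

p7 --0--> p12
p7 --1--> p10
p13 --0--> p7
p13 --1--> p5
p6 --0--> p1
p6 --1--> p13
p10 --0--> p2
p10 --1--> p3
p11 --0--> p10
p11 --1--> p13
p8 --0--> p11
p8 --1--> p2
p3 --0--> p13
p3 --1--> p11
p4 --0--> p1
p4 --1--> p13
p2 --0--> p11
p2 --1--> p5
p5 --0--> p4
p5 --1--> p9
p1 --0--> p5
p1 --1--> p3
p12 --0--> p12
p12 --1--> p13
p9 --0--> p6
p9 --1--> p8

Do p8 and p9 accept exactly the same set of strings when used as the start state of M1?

Every state is reachable, so we keep all 13.
Initial partition by acceptance: {p1,p3,p4,p6,p10,p11} | {p2,p5,p7,p8,p9,p12,p13}.
On input 0, block {p1,p3,p4,p6,p10,p11} splits into {p1,p3,p10} and {p4,p6,p11}.
On input 1, block {p1,p3,p10} splits into {p1,p10} and {p3}.
On input 0, block {p2,p5,p7,p8,p9,p12,p13} splits into {p2,p5,p8,p9} and {p7,p12,p13}.
On input 1, block {p7,p12,p13} splits into {p7} and {p12} and {p13}.
No further refinement is possible. Final partition (7 blocks): {p1,p10} | {p2,p5,p8,p9} | {p4,p6,p11} | {p3} | {p7} | {p12} | {p13}.
p8 and p9 lie in the same block of the stable partition, so they are equivalent — no string distinguishes them.

Yes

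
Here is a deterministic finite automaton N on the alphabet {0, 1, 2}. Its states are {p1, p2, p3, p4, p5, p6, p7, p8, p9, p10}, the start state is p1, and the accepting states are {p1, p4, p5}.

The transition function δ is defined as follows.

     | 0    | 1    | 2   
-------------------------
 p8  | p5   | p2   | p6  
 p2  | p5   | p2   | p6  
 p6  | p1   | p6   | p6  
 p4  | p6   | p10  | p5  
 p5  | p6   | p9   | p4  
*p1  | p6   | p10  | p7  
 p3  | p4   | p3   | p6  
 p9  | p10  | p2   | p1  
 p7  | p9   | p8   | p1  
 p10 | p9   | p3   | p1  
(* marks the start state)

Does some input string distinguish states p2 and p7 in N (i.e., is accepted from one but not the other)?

Yes

Initial partition by acceptance: {p1,p4,p5} | {p2,p3,p6,p7,p8,p9,p10}.
Refine {p1,p4,p5} on symbol 2: members go to different blocks, giving {p4,p5} and {p1}.
On input 0, block {p2,p3,p6,p7,p8,p9,p10} splits into {p2,p3,p8} and {p7,p9,p10} and {p6}.
The partition is now stable with 5 blocks: {p4,p5} | {p2,p3,p8} | {p1} | {p7,p9,p10} | {p6}.
p2 and p7 end up in different blocks, so they are distinguishable. For instance, the string '0' is accepted from only p2.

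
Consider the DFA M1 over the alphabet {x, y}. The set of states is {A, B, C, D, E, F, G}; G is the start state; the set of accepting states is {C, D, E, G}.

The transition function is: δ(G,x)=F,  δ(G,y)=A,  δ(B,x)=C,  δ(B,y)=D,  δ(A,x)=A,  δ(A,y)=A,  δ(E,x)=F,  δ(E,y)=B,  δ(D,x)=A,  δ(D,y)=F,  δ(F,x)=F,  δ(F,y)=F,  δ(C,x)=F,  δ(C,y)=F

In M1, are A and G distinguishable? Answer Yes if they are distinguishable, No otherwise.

First remove the unreachable states {B,C,D,E}; 3 states remain.
Start with accepting vs non-accepting: {G} | {A,F}.
No further refinement is possible. Final partition (2 blocks): {G} | {A,F}.
A and G end up in different blocks, so they are distinguishable. For instance, the string 'ε' is accepted from only G.

Yes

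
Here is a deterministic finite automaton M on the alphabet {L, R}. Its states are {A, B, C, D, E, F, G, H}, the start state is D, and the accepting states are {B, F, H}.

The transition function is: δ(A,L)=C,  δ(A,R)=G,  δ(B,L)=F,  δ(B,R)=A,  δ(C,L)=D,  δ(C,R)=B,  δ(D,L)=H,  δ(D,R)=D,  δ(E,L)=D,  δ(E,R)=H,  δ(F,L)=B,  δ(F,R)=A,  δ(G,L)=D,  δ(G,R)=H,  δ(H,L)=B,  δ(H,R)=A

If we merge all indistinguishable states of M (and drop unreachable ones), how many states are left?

4

States {E} cannot be reached from the start state, so discard them.
Start with accepting vs non-accepting: {B,F,H} | {A,C,D,G}.
On input L, block {A,C,D,G} splits into {A,C,G} and {D}.
Refine {A,C,G} on symbol L: members go to different blocks, giving {C,G} and {A}.
The partition is now stable with 4 blocks: {B,F,H} | {C,G} | {D} | {A}.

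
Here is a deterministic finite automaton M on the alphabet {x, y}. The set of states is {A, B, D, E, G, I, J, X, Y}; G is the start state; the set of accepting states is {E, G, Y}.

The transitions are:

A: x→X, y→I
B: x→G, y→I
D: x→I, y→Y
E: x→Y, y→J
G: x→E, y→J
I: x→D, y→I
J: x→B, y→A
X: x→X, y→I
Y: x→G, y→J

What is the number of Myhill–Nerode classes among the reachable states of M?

Initial partition by acceptance: {E,G,Y} | {A,B,D,I,J,X}.
On input x, block {A,B,D,I,J,X} splits into {A,D,I,J,X} and {B}.
Refine {A,D,I,J,X} on symbol x: members go to different blocks, giving {A,D,I,X} and {J}.
Refine {A,D,I,X} on symbol y: members go to different blocks, giving {A,I,X} and {D}.
Refine {A,I,X} on symbol x: members go to different blocks, giving {A,X} and {I}.
The partition is now stable with 6 blocks: {E,G,Y} | {A,X} | {B} | {J} | {D} | {I}.

6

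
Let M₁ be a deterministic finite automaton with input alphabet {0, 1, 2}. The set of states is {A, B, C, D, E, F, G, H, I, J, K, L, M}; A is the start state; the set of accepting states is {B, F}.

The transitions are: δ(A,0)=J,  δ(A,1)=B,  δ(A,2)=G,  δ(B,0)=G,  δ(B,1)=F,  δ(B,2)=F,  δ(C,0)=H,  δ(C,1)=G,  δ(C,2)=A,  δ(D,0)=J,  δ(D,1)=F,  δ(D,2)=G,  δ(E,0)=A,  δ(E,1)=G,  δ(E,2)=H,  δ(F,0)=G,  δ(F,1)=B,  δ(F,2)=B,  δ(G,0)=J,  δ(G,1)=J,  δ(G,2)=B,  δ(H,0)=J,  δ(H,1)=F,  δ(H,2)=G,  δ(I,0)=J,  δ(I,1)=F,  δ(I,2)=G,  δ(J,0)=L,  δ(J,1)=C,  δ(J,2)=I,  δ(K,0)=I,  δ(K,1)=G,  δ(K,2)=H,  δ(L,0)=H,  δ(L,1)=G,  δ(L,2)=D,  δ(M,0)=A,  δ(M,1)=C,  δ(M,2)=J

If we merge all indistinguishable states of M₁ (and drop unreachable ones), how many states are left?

5

First remove the unreachable states {E,K,M}; 10 states remain.
P0 = {B,F} | {A,C,D,G,H,I,J,L}.
On input 1, block {A,C,D,G,H,I,J,L} splits into {A,D,H,I} and {C,G,J,L}.
On input 0, block {C,G,J,L} splits into {C,L} and {G,J}.
Refine {G,J} on symbol 0: members go to different blocks, giving {G} and {J}.
Stable partition: {B,F} | {A,D,H,I} | {C,L} | {G} | {J} — 5 equivalence classes.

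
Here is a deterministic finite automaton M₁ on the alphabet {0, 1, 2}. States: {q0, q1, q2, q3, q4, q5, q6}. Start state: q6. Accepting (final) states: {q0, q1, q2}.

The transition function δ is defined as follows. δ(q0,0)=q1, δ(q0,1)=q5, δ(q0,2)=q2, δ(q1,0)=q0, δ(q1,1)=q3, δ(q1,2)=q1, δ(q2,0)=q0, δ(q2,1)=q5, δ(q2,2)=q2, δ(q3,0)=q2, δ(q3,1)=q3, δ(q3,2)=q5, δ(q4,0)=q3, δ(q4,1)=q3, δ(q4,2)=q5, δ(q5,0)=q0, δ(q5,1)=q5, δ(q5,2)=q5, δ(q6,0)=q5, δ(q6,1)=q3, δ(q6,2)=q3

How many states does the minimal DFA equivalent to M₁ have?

3

First remove the unreachable states {q4}; 6 states remain.
Initial partition by acceptance: {q0,q1,q2} | {q3,q5,q6}.
Refine {q3,q5,q6} on symbol 0: members go to different blocks, giving {q3,q5} and {q6}.
The partition is now stable with 3 blocks: {q0,q1,q2} | {q3,q5} | {q6}.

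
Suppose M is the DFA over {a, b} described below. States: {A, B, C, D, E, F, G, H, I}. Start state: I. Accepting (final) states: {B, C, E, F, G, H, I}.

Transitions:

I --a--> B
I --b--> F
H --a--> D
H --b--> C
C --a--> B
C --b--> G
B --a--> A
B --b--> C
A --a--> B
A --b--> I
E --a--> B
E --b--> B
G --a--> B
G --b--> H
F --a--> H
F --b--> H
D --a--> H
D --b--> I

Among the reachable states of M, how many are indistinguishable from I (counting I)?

States {E} cannot be reached from the start state, so discard them.
Initial partition by acceptance: {B,C,F,G,H,I} | {A,D}.
Refine {B,C,F,G,H,I} on symbol a: members go to different blocks, giving {C,F,G,I} and {B,H}.
On input b, block {C,F,G,I} splits into {C,I} and {F,G}.
The partition is now stable with 4 blocks: {C,I} | {A,D} | {B,H} | {F,G}.
State I belongs to the block {C,I}, which has 2 states.

2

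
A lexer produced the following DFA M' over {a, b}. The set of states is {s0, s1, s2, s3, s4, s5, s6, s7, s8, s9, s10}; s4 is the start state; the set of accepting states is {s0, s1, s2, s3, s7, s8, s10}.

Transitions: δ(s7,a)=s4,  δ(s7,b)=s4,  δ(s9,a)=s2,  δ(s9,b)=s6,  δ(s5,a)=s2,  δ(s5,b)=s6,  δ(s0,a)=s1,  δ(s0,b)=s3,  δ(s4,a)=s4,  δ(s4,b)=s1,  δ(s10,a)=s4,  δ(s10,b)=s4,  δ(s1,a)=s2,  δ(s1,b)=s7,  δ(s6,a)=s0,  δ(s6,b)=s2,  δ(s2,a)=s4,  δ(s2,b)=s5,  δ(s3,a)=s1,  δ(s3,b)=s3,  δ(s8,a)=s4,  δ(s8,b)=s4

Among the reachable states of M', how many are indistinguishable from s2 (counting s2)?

1

States {s8,s9,s10} cannot be reached from the start state, so discard them.
Start with accepting vs non-accepting: {s0,s1,s2,s3,s7} | {s4,s5,s6}.
Split {s0,s1,s2,s3,s7} by δ(·,a) → {s0,s1,s3} and {s2,s7}.
Split {s0,s1,s3} by δ(·,a) → {s0,s3} and {s1}.
Refine {s4,s5,s6} on symbol a: members go to different blocks, giving {s4} and {s5} and {s6}.
Refine {s2,s7} on symbol b: members go to different blocks, giving {s2} and {s7}.
The partition is now stable with 7 blocks: {s0,s3} | {s4} | {s2} | {s1} | {s5} | {s6} | {s7}.
The equivalence class containing s2 is {s2}, of size 1.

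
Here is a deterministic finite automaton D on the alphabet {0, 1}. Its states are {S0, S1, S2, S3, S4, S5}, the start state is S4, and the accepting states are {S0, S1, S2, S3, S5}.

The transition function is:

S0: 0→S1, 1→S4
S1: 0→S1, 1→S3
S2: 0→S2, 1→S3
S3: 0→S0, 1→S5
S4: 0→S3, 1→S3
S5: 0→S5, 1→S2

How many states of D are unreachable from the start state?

A breadth-first search from the start state visits every state.

0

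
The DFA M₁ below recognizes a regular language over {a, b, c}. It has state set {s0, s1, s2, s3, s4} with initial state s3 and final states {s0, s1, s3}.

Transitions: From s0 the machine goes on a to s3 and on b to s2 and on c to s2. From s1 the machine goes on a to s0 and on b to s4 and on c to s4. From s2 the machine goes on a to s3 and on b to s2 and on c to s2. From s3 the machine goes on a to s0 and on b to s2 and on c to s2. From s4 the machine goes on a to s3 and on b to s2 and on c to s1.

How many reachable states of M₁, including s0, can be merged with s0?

First remove the unreachable states {s1,s4}; 3 states remain.
Start with accepting vs non-accepting: {s0,s3} | {s2}.
Stable partition: {s0,s3} | {s2} — 2 equivalence classes.
The equivalence class containing s0 is {s0,s3}, of size 2.

2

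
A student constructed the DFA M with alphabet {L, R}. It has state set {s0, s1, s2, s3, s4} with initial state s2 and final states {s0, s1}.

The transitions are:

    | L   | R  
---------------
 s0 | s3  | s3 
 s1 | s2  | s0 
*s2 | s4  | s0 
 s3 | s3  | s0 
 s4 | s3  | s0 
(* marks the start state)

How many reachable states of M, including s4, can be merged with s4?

Reachable states from the start: {s0,s2,s3,s4}. Unreachable: {s1} — drop them.
Start with accepting vs non-accepting: {s0} | {s2,s3,s4}.
The partition is now stable with 2 blocks: {s0} | {s2,s3,s4}.
The equivalence class containing s4 is {s2,s3,s4}, of size 3.

3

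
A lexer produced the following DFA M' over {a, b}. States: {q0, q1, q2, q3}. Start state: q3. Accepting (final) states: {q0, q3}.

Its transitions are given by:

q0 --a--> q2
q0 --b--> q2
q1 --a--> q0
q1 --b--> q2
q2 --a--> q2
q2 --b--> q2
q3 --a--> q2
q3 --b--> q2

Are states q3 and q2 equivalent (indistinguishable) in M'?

States {q0,q1} cannot be reached from the start state, so discard them.
Initial partition by acceptance: {q3} | {q2}.
The partition is now stable with 2 blocks: {q3} | {q2}.
q3 and q2 end up in different blocks, so they are distinguishable. For instance, the string 'ε' is accepted from only q3.

No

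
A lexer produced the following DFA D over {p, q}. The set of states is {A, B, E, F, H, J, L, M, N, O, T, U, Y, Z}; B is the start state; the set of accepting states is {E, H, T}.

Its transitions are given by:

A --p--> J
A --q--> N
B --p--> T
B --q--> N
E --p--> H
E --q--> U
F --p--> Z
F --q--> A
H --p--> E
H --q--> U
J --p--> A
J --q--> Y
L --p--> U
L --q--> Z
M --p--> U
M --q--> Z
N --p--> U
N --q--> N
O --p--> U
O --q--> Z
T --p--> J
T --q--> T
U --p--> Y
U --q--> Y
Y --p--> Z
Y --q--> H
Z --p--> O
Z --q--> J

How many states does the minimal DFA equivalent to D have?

First remove the unreachable states {F,L,M}; 11 states remain.
Start with accepting vs non-accepting: {E,H,T} | {A,B,J,N,O,U,Y,Z}.
Split {E,H,T} by δ(·,p) → {E,H} and {T}.
Refine {A,B,J,N,O,U,Y,Z} on symbol p: members go to different blocks, giving {A,J,N,O,U,Y,Z} and {B}.
Refine {A,J,N,O,U,Y,Z} on symbol q: members go to different blocks, giving {A,J,N,O,U,Z} and {Y}.
On input p, block {A,J,N,O,U,Z} splits into {A,J,N,O,Z} and {U}.
Split {A,J,N,O,Z} by δ(·,p) → {A,J,Z} and {N,O}.
Refine {A,J,Z} on symbol p: members go to different blocks, giving {A,J} and {Z}.
Refine {A,J} on symbol q: members go to different blocks, giving {A} and {J}.
On input q, block {N,O} splits into {O} and {N}.
The partition is now stable with 10 blocks: {E,H} | {A} | {T} | {B} | {Y} | {U} | {O} | {Z} | {J} | {N}.

10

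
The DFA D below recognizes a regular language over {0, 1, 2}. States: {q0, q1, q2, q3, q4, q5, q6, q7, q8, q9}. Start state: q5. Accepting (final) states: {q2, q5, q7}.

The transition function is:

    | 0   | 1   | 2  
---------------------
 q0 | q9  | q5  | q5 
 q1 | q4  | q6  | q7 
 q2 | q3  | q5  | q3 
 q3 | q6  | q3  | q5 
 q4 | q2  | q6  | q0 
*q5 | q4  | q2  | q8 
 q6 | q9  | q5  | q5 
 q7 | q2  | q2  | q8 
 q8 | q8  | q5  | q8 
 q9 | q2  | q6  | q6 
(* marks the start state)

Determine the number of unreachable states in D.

Starting at q5 and following transitions, the reachable set is {q0, q2, q3, q4, q5, q6, q8, q9}. That leaves q1, q7 unreachable — 2 in total.

2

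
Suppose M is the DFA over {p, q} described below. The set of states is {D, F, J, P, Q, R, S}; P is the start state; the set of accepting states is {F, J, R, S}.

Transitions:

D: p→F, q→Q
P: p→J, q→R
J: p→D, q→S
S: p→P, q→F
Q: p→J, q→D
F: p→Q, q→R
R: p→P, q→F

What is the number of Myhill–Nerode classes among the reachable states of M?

4

All states are reachable from the start state.
P0 = {F,J,R,S} | {D,P,Q}.
Split {D,P,Q} by δ(·,q) → {D,Q} and {P}.
Refine {F,J,R,S} on symbol p: members go to different blocks, giving {F,J} and {R,S}.
Stable partition: {F,J} | {D,Q} | {P} | {R,S} — 4 equivalence classes.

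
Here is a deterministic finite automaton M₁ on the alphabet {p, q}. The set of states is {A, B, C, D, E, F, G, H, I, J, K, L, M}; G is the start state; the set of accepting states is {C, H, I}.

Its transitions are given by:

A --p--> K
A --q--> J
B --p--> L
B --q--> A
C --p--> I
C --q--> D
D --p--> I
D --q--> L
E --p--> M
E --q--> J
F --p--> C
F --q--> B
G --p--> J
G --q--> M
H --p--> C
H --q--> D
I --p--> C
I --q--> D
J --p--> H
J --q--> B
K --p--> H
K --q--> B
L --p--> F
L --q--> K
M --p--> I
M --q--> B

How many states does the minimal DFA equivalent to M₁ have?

5

First remove the unreachable states {E}; 12 states remain.
P0 = {C,H,I} | {A,B,D,F,G,J,K,L,M}.
On input p, block {A,B,D,F,G,J,K,L,M} splits into {D,F,J,K,M} and {A,B,G,L}.
Refine {A,B,G,L} on symbol p: members go to different blocks, giving {A,G,L} and {B}.
On input q, block {D,F,J,K,M} splits into {F,J,K,M} and {D}.
Stable partition: {C,H,I} | {F,J,K,M} | {A,G,L} | {B} | {D} — 5 equivalence classes.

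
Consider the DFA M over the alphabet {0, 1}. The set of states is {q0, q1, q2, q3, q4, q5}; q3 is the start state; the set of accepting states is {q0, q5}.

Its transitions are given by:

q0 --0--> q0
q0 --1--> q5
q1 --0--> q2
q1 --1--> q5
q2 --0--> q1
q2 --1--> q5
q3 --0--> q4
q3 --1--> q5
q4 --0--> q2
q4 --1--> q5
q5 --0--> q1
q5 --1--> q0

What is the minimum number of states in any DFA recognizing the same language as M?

3

Every state is reachable, so we keep all 6.
P0 = {q0,q5} | {q1,q2,q3,q4}.
Split {q0,q5} by δ(·,0) → {q0} and {q5}.
The partition is now stable with 3 blocks: {q0} | {q1,q2,q3,q4} | {q5}.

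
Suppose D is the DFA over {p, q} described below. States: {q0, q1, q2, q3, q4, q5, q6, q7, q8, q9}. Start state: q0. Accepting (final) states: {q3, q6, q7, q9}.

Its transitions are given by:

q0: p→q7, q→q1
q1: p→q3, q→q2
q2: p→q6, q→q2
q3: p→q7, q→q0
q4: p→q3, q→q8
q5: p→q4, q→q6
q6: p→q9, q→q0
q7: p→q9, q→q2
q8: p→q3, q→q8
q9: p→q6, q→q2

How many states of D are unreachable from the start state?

No path from q0 leads to q4, q5, q8; the other 7 states are all reachable.

3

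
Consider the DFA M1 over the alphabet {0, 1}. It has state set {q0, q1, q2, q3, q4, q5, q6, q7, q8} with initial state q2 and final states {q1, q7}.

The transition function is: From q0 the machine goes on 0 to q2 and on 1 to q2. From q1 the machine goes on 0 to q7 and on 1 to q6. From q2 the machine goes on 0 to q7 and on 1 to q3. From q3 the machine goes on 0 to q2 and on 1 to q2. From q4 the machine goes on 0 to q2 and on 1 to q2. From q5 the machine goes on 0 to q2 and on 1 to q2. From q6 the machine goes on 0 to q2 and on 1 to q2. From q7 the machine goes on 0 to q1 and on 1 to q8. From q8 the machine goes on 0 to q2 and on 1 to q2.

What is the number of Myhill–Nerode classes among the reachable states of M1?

3

First remove the unreachable states {q0,q4,q5}; 6 states remain.
Start with accepting vs non-accepting: {q1,q7} | {q2,q3,q6,q8}.
On input 0, block {q2,q3,q6,q8} splits into {q3,q6,q8} and {q2}.
The partition is now stable with 3 blocks: {q1,q7} | {q3,q6,q8} | {q2}.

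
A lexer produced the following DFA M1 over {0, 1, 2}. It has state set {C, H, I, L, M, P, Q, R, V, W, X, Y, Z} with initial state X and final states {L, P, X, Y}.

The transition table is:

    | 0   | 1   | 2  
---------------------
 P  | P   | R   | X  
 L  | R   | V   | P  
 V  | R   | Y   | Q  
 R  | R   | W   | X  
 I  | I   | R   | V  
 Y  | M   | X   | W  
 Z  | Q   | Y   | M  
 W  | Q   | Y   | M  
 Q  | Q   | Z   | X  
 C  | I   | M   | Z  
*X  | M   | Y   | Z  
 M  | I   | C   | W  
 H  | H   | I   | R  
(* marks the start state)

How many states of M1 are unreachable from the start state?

BFS from X reaches {C, I, M, Q, R, V, W, X, Y, Z}; the 3 state(s) H, L, P are never visited.

3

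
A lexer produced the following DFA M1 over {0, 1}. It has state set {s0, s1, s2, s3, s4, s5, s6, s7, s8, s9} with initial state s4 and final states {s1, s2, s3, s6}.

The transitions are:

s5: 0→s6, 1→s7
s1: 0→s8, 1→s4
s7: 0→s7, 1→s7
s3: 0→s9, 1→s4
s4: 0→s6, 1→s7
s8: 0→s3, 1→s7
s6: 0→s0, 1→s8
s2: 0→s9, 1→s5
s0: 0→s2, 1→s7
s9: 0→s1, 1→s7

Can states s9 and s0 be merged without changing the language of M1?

P0 = {s1,s2,s3,s6} | {s0,s4,s5,s7,s8,s9}.
On input 0, block {s0,s4,s5,s7,s8,s9} splits into {s0,s4,s5,s8,s9} and {s7}.
The partition is now stable with 3 blocks: {s1,s2,s3,s6} | {s0,s4,s5,s8,s9} | {s7}.
s9 and s0 lie in the same block of the stable partition, so they are equivalent — no string distinguishes them.

Yes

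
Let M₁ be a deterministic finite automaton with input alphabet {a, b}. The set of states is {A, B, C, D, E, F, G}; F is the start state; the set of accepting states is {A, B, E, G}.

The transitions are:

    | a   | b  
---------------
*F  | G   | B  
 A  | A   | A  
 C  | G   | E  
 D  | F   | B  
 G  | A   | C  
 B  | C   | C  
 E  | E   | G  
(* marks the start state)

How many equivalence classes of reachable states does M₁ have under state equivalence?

6

Reachable states from the start: {A,B,C,E,F,G}. Unreachable: {D} — drop them.
Initial partition by acceptance: {A,B,E,G} | {C,F}.
Refine {A,B,E,G} on symbol a: members go to different blocks, giving {A,E,G} and {B}.
Split {A,E,G} by δ(·,b) → {A,E} and {G}.
Split {A,E} by δ(·,b) → {A} and {E}.
On input b, block {C,F} splits into {C} and {F}.
Stable partition: {A} | {C} | {B} | {G} | {E} | {F} — 6 equivalence classes.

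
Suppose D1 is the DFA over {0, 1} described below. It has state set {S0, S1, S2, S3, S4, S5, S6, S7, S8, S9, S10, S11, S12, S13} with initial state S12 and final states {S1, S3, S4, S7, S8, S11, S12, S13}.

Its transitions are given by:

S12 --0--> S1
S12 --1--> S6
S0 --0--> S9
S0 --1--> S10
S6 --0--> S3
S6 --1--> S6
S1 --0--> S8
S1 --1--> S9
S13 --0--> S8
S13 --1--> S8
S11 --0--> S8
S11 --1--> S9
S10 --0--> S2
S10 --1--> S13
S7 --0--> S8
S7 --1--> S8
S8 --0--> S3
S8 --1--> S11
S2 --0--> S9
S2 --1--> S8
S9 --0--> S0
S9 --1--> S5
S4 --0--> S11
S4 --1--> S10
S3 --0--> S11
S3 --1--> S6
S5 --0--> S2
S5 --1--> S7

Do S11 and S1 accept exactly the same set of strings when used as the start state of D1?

First remove the unreachable states {S4}; 13 states remain.
P0 = {S1,S3,S7,S8,S11,S12,S13} | {S0,S2,S5,S6,S9,S10}.
Refine {S1,S3,S7,S8,S11,S12,S13} on symbol 1: members go to different blocks, giving {S1,S3,S11,S12} and {S7,S8,S13}.
Split {S1,S3,S11,S12} by δ(·,0) → {S1,S11} and {S3,S12}.
Split {S0,S2,S5,S6,S9,S10} by δ(·,0) → {S0,S2,S5,S9,S10} and {S6}.
On input 1, block {S0,S2,S5,S9,S10} splits into {S2,S5,S10} and {S0,S9}.
Refine {S2,S5,S10} on symbol 0: members go to different blocks, giving {S5,S10} and {S2}.
Split {S7,S8,S13} by δ(·,0) → {S7,S13} and {S8}.
Stable partition: {S1,S11} | {S5,S10} | {S7,S13} | {S3,S12} | {S6} | {S0,S9} | {S2} | {S8} — 8 equivalence classes.
S11 and S1 lie in the same block of the stable partition, so they are equivalent — no string distinguishes them.

Yes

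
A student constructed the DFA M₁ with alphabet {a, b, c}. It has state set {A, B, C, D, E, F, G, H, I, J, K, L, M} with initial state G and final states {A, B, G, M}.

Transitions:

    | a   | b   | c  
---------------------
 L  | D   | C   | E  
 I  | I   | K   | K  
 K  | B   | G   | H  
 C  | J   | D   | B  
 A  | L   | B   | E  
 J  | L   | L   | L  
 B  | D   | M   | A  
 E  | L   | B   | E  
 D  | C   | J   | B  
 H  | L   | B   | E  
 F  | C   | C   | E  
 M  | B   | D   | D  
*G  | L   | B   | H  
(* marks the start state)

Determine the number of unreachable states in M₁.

3

Starting at G and following transitions, the reachable set is {A, B, C, D, E, G, H, J, L, M}. That leaves F, I, K unreachable — 3 in total.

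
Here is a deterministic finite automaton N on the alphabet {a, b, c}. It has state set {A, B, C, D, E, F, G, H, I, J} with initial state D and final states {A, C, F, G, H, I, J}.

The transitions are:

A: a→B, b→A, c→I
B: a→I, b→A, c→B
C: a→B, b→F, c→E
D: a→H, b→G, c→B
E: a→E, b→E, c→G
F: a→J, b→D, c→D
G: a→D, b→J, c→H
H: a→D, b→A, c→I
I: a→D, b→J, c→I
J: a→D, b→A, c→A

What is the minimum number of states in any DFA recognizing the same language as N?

First remove the unreachable states {C,E,F}; 7 states remain.
Start with accepting vs non-accepting: {A,G,H,I,J} | {B,D}.
The partition is now stable with 2 blocks: {A,G,H,I,J} | {B,D}.

2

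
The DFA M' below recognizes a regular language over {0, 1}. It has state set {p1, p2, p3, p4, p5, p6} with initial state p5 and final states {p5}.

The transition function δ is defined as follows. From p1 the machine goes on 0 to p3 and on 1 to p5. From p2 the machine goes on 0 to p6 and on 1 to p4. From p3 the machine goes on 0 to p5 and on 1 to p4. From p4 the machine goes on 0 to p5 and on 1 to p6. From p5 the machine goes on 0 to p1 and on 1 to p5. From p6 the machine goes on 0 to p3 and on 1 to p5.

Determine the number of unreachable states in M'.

1

No path from p5 leads to p2; the other 5 states are all reachable.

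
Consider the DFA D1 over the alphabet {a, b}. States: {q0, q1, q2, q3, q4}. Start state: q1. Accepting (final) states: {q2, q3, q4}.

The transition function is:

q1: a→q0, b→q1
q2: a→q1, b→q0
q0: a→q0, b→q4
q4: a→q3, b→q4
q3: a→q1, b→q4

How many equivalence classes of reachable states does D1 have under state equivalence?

Reachable states from the start: {q0,q1,q3,q4}. Unreachable: {q2} — drop them.
P0 = {q3,q4} | {q0,q1}.
Split {q3,q4} by δ(·,a) → {q3} and {q4}.
Split {q0,q1} by δ(·,b) → {q0} and {q1}.
No further refinement is possible. Final partition (4 blocks): {q3} | {q0} | {q4} | {q1}.

4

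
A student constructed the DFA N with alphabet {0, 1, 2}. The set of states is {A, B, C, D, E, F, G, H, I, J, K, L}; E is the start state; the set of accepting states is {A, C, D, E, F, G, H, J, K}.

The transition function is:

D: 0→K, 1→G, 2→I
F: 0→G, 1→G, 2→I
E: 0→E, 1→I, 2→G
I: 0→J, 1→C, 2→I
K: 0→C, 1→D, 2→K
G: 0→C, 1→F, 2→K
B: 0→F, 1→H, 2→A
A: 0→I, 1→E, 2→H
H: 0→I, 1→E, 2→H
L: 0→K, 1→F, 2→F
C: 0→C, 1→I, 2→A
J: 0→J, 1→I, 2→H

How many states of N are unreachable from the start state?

2

BFS from E reaches {A, C, D, E, F, G, H, I, J, K}; the 2 state(s) B, L are never visited.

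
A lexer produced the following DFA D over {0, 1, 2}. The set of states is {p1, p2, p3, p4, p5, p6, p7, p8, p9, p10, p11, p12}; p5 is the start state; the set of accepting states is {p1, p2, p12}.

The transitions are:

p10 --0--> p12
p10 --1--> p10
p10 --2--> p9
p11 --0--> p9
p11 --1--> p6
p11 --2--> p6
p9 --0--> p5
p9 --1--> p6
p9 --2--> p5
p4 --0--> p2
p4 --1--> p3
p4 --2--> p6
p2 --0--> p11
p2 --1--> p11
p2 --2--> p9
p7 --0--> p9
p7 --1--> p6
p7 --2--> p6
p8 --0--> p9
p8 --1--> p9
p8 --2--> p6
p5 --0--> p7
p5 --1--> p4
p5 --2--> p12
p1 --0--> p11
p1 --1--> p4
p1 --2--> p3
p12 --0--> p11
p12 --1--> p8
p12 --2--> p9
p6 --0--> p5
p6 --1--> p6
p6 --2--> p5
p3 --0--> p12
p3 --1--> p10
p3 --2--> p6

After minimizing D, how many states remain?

First remove the unreachable states {p1}; 11 states remain.
Start with accepting vs non-accepting: {p2,p12} | {p3,p4,p5,p6,p7,p8,p9,p10,p11}.
Refine {p3,p4,p5,p6,p7,p8,p9,p10,p11} on symbol 0: members go to different blocks, giving {p5,p6,p7,p8,p9,p11} and {p3,p4,p10}.
On input 1, block {p5,p6,p7,p8,p9,p11} splits into {p6,p7,p8,p9,p11} and {p5}.
Refine {p6,p7,p8,p9,p11} on symbol 0: members go to different blocks, giving {p7,p8,p11} and {p6,p9}.
The partition is now stable with 5 blocks: {p2,p12} | {p7,p8,p11} | {p3,p4,p10} | {p5} | {p6,p9}.

5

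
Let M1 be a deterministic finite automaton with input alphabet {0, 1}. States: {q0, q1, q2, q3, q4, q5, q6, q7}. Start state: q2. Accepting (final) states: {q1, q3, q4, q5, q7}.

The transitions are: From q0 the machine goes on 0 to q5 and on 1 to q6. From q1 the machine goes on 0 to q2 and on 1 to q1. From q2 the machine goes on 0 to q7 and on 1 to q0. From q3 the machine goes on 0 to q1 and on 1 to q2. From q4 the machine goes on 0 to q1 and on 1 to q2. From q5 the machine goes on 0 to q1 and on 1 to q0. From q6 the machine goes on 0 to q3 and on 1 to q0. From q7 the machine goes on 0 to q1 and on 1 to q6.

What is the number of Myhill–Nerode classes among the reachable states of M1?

3

Reachable states from the start: {q0,q1,q2,q3,q5,q6,q7}. Unreachable: {q4} — drop them.
Start with accepting vs non-accepting: {q1,q3,q5,q7} | {q0,q2,q6}.
Split {q1,q3,q5,q7} by δ(·,0) → {q3,q5,q7} and {q1}.
The partition is now stable with 3 blocks: {q3,q5,q7} | {q0,q2,q6} | {q1}.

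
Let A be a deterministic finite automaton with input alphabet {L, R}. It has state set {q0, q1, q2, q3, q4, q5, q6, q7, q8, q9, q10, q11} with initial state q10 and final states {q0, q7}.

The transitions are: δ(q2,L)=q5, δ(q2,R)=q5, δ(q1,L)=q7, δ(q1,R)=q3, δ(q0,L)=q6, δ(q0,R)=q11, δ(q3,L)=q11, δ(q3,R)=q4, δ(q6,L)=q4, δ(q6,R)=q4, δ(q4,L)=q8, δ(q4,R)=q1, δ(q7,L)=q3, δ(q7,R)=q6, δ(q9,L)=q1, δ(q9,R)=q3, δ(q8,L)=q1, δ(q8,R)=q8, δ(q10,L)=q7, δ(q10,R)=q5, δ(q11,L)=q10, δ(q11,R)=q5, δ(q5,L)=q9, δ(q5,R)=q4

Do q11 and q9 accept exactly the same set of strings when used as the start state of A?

Yes

States {q0,q2} cannot be reached from the start state, so discard them.
Initial partition by acceptance: {q7} | {q1,q3,q4,q5,q6,q8,q9,q10,q11}.
On input L, block {q1,q3,q4,q5,q6,q8,q9,q10,q11} splits into {q3,q4,q5,q6,q8,q9,q11} and {q1,q10}.
Split {q3,q4,q5,q6,q8,q9,q11} by δ(·,L) → {q3,q4,q5,q6} and {q8,q9,q11}.
Split {q3,q4,q5,q6} by δ(·,L) → {q3,q4,q5} and {q6}.
Refine {q3,q4,q5} on symbol R: members go to different blocks, giving {q3,q5} and {q4}.
Refine {q8,q9,q11} on symbol R: members go to different blocks, giving {q9,q11} and {q8}.
Stable partition: {q7} | {q3,q5} | {q1,q10} | {q9,q11} | {q6} | {q4} | {q8} — 7 equivalence classes.
q11 and q9 lie in the same block of the stable partition, so they are equivalent — no string distinguishes them.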